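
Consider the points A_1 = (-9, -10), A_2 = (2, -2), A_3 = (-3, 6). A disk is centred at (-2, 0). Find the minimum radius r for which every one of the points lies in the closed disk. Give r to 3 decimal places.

The required radius is the distance from (-2, 0) to the farthest point.
Squared distances: 149, 20, 37.
Maximum is 149, attained at A_1.
r = √149 ≈ 12.207.

12.207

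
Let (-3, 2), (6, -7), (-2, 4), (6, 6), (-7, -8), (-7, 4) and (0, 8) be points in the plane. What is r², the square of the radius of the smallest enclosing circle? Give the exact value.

By Welzl's lemma the MEC is supported by two points (diametrically opposite) or three points (on a circumcircle).
The farthest pair is (6, 6)–(-7, -8) with squared distance 365. The circle on this segment as diameter has centre (-0.5, -1) and r² = 365/4 = 91.25.
Check (-3, 2): distance² to centre = 15.25 ≤ 91.25, so it lies inside.
All remaining points lie in this disk, and no smaller disk contains both endpoints, so this is the minimum enclosing circle.

91.25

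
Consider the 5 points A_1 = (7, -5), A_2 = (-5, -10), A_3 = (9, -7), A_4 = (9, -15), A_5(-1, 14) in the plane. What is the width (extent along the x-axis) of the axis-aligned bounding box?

14

max x = 9, min x = -5, so width = 14.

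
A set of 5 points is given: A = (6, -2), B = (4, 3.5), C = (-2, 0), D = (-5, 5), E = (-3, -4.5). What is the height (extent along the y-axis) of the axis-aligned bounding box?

9.5

max y = 5, min y = -4.5, so height = 9.5.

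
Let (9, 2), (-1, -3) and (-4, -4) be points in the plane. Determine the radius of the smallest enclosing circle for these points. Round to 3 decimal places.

7.159

Call the three points A, B, C in the order given.
Side lengths²: AB² = 125, AC² = 205, BC² = 10.
Since AC² = 205 ≥ 125 + 10 = 135, the angle opposite AC is not acute, so the smallest enclosing circle has AC as diameter.
Centre = midpoint of AC = (2.5, -1), r² = 205/4 = 51.25.
r = √(51.25) ≈ 7.159.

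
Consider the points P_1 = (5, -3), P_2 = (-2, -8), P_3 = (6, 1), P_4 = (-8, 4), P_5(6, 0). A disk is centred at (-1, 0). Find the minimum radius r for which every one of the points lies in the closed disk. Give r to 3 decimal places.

The required radius is the distance from (-1, 0) to the farthest point.
Squared distances: 45, 65, 50, 65, 49.
Maximum is 65, attained at P_2.
r = √65 ≈ 8.062.

8.062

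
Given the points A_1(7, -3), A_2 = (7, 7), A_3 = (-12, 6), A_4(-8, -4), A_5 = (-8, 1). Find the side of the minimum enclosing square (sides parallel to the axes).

The bounding box has width 19 and height 11.
An axis-aligned square enclosing the set must have side ≥ max(width, height).
So the minimum side is max(19, 11) = 19.

19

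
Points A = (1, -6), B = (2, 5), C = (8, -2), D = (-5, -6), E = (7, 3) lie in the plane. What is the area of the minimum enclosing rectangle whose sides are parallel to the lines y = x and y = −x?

136.5

In coordinates u = x + y, v = x − y the rectangle is axis-aligned; the map (x,y)→(u,v) scales areas by 2.
u-values: -5, 7, 6, -11, 10; range = 10 − (-11) = 21.
v-values: 7, -3, 10, 1, 4; range = 10 − (-3) = 13.
Area = (21 × 13) / 2 = 136.5.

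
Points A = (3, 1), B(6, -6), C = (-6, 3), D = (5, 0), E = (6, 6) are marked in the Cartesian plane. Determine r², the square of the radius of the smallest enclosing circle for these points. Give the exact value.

59.765625

The minimum enclosing circle is determined by three boundary points: B, C, E.
Their circumcentre is (1.125, 0) with r² = 59.765625.
The farthest remaining point D is at distance² 15.015625 ≤ 59.765625.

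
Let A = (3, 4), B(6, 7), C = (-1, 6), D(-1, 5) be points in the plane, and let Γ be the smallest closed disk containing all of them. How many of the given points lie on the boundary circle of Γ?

2

By Welzl's lemma the MEC is supported by two points (diametrically opposite) or three points (on a circumcircle).
The farthest pair is B–D with squared distance 53. The circle on this segment as diameter has centre (2.5, 6) and r² = 53/4 = 13.25.
Check A: distance² to centre = 4.25 ≤ 13.25, so it lies inside.
All remaining points lie in this disk, and no smaller disk contains both endpoints, so this is the minimum enclosing circle.
The points at distance exactly r from the centre are B, D — 2 points.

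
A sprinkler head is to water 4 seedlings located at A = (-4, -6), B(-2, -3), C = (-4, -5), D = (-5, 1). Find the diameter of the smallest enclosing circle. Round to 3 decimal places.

The minimum enclosing circle of a finite set is fixed by two of the points (as a diameter) or three (as a circumcircle).
The farthest pair is A–D with squared distance 50. The circle on this segment as diameter has centre (-4.5, -2.5) and r² = 50/4 = 12.5.
Check B: distance² to centre = 6.5 ≤ 12.5, so it lies inside.
All remaining points lie in this disk, and no smaller disk contains both endpoints, so this is the minimum enclosing circle.
Diameter = 2r = 2√(12.5) ≈ 7.071.

7.071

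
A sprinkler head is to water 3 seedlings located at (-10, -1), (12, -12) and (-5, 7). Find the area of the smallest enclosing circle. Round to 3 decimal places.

515.139

Call the three points A, B, C in the order given.
Side lengths²: AB² = 605, AC² = 89, BC² = 650.
Since BC² = 650 < 605 + 89 = 694, the triangle is acute, so the smallest enclosing circle is the circumcircle.
Circumcentre = (109/42, -139/42), r² = 144625/882.
Area = π·r² = π·144625/882 ≈ 515.139.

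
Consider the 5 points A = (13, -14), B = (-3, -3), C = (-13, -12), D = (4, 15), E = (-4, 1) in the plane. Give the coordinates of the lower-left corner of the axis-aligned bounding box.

x-range [-13, 13], y-range [-14, 15].
The lower-left corner is (-13, -14).

(-13, -14)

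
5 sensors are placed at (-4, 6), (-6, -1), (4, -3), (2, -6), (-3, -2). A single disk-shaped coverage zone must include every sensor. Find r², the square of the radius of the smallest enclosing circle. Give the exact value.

45

A smallest enclosing disk is always determined by at most three of the input points on its boundary.
The farthest pair is (-4, 6)–(2, -6) with squared distance 180. The circle on this segment as diameter has centre (-1, 0) and r² = 180/4 = 45.
Check (-6, -1): distance² to centre = 26 ≤ 45, so it lies inside.
All remaining points lie in this disk, and no smaller disk contains both endpoints, so this is the minimum enclosing circle.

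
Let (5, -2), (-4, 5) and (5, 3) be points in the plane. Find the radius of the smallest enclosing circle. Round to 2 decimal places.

5.70

Call the three points A, B, C in the order given.
Side lengths²: AB² = 130, AC² = 25, BC² = 85.
Since AB² = 130 ≥ 85 + 25 = 110, the angle opposite AB is not acute, so the smallest enclosing circle has AB as diameter.
Centre = midpoint of AB = (0.5, 1.5), r² = 130/4 = 32.5.
r = √(32.5) ≈ 5.70.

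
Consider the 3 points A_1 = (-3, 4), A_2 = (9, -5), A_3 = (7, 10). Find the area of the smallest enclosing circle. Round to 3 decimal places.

Side lengths²: A_1A_2² = 225, A_1A_3² = 136, A_2A_3² = 229.
Since A_2A_3² = 229 < 225 + 136 = 361, the triangle is acute, so the smallest enclosing circle is the circumcircle.
Circumcentre = (89/18, 113/54), r² = 97325/1458.
Area = π·r² = π·97325/1458 ≈ 209.709.

209.709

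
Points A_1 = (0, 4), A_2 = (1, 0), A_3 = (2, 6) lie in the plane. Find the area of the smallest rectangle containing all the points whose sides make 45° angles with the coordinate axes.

In coordinates u = x + y, v = x − y the rectangle is axis-aligned; the map (x,y)→(u,v) scales areas by 2.
u-values: 4, 1, 8; range = 8 − 1 = 7.
v-values: -4, 1, -4; range = 1 − (-4) = 5.
Area = (7 × 5) / 2 = 17.5.

17.5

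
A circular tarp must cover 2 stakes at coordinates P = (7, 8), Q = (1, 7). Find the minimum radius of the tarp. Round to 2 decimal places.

3.04

The smallest circle enclosing two points has them as diameter endpoints.
Centre = midpoint = (4, 7.5); r² = |PQ|²/4 = 37/4 = 9.25.
r = √(9.25) ≈ 3.04.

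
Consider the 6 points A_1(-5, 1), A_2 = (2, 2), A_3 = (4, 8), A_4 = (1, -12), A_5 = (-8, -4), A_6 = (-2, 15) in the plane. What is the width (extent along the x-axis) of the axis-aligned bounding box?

12

max x = 4, min x = -8, so width = 12.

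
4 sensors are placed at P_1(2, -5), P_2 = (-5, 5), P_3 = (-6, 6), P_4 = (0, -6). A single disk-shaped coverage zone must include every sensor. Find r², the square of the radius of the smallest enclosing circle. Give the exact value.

A smallest enclosing disk is always determined by at most three of the input points on its boundary.
The farthest pair is P_1–P_3 with squared distance 185. The circle on this segment as diameter has centre (-2, 0.5) and r² = 185/4 = 46.25.
Check P_2: distance² to centre = 29.25 ≤ 46.25, so it lies inside.
All remaining points lie in this disk, and no smaller disk contains both endpoints, so this is the minimum enclosing circle.

46.25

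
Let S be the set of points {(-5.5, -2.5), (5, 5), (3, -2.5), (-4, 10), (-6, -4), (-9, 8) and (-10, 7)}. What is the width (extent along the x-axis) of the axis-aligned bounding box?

15

max x = 5, min x = -10, so width = 15.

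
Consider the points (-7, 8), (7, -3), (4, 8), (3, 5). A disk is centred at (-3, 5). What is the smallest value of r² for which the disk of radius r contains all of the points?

164

The required radius is the distance from (-3, 5) to the farthest point.
Squared distances: 25, 164, 58, 36.
Maximum is 164, attained at (7, -3).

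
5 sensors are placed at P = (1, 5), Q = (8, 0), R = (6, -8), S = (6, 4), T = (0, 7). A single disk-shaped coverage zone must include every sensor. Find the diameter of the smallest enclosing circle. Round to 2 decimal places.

By Welzl's lemma the MEC is supported by two points (diametrically opposite) or three points (on a circumcircle).
The farthest pair is R–T with squared distance 261. The circle on this segment as diameter has centre (3, -0.5) and r² = 261/4 = 65.25.
Check P: distance² to centre = 34.25 ≤ 65.25, so it lies inside.
All remaining points lie in this disk, and no smaller disk contains both endpoints, so this is the minimum enclosing circle.
Diameter = 2r = 2√(65.25) ≈ 16.16.

16.16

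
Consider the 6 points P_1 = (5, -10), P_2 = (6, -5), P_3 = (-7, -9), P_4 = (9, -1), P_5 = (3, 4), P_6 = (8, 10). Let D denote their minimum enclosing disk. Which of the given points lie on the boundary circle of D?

By Welzl's lemma the MEC is supported by two points (diametrically opposite) or three points (on a circumcircle).
The farthest pair is P_3–P_6 with squared distance 586. The circle on this segment as diameter has centre (0.5, 0.5) and r² = 586/4 = 146.5.
Check P_1: distance² to centre = 130.5 ≤ 146.5, so it lies inside.
All remaining points lie in this disk, and no smaller disk contains both endpoints, so this is the minimum enclosing circle.
The points at distance exactly r from the centre are P_3, P_6 — 2 points.

P_3, P_6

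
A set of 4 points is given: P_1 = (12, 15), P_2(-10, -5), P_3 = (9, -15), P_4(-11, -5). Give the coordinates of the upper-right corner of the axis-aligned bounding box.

x-range [-11, 12], y-range [-15, 15].
The upper-right corner is (12, 15).

(12, 15)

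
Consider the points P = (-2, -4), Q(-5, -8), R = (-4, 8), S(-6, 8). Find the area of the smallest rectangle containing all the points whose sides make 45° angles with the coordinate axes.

144.5

In coordinates u = x + y, v = x − y the rectangle is axis-aligned; the map (x,y)→(u,v) scales areas by 2.
u-values: -6, -13, 4, 2; range = 4 − (-13) = 17.
v-values: 2, 3, -12, -14; range = 3 − (-14) = 17.
Area = (17 × 17) / 2 = 144.5.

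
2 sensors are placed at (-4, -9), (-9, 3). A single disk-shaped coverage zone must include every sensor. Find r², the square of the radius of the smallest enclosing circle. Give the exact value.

42.25

The smallest circle enclosing two points has them as diameter endpoints.
Centre = midpoint = (-6.5, -3); r² = |(-4, -9)−(-9, 3)|²/4 = 169/4 = 42.25.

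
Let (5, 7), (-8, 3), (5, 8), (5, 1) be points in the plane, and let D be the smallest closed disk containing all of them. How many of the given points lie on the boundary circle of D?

3

By Welzl's lemma the MEC is supported by two points (diametrically opposite) or three points (on a circumcircle).
The minimum enclosing circle is determined by three boundary points: (-8, 3), (5, 8), (5, 1).
Their circumcentre is (-29/26, 4.5) with r² = 16781/338.
The farthest remaining point (5, 7) is at distance² 14753/338 ≤ 16781/338.
The points at distance exactly r from the centre are (-8, 3), (5, 8), (5, 1) — 3 points.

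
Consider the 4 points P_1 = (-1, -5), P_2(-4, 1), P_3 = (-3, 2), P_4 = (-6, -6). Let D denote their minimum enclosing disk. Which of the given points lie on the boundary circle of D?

The minimum enclosing circle of a finite set is fixed by two of the points (as a diameter) or three (as a circumcircle).
The minimum enclosing circle is determined by three boundary points: P_1, P_3, P_4.
Their circumcentre is (-309/74, -157/74) with r² = 50297/2738.
The farthest remaining point P_2 is at distance² 26765/2738 ≤ 50297/2738.
The points at distance exactly r from the centre are P_1, P_3, P_4 — 3 points.

P_1, P_3, P_4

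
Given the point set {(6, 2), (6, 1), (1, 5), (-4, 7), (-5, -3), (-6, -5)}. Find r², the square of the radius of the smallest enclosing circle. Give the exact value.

35705/676

By Welzl's lemma the MEC is supported by two points (diametrically opposite) or three points (on a circumcircle).
The minimum enclosing circle is determined by three boundary points: (6, 2), (-4, 7), (-6, -5).
Their circumcentre is (-14/13, 9/26) with r² = 35705/676.
The farthest remaining point (6, 1) is at distance² 34145/676 ≤ 35705/676.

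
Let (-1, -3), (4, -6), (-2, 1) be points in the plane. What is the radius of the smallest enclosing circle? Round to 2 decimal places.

Call the three points A, B, C in the order given.
Side lengths²: AB² = 34, AC² = 17, BC² = 85.
Since BC² = 85 ≥ 34 + 17 = 51, the angle opposite BC is not acute, so the smallest enclosing circle has BC as diameter.
Centre = midpoint of BC = (1, -2.5), r² = 85/4 = 21.25.
r = √(21.25) ≈ 4.61.

4.61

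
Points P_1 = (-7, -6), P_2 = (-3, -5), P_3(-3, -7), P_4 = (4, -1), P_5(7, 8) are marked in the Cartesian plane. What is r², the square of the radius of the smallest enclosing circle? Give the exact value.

The farthest pair is P_1–P_5 with squared distance 392. The circle on this segment as diameter has centre (0, 1) and r² = 392/4 = 98.
Check P_2: distance² to centre = 45 ≤ 98, so it lies inside.
All remaining points lie in this disk, and no smaller disk contains both endpoints, so this is the minimum enclosing circle.

98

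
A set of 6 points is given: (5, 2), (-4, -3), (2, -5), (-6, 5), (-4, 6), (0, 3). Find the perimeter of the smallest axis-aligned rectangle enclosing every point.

44

Width = max x − min x = 5 − (-6) = 11.
Height = max y − min y = 6 − (-5) = 11.
Perimeter = 2(11 + 11) = 44.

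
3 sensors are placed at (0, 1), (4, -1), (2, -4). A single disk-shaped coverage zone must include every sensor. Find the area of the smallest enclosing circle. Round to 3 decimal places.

23.132

Call the three points A, B, C in the order given.
Side lengths²: AB² = 20, AC² = 29, BC² = 13.
Since AC² = 29 < 20 + 13 = 33, the triangle is acute, so the smallest enclosing circle is the circumcircle.
Circumcentre = (1.3125, -1.375), r² = 7.36328125.
Area = π·r² = π·7.36328125 ≈ 23.132.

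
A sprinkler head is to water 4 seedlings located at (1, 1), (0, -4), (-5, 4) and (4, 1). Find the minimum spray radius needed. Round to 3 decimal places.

The minimum enclosing circle of a finite set is fixed by two of the points (as a diameter) or three (as a circumcircle).
The minimum enclosing circle is determined by three boundary points: (0, -4), (-5, 4), (4, 1).
Their circumcentre is (-39/38, 35/38) with r² = 18245/722.
The farthest remaining point (1, 1) is at distance² 2969/722 ≤ 18245/722.
r = √(18245/722) ≈ 5.027.

5.027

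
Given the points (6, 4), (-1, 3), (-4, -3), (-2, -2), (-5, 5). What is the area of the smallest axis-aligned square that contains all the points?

121

The bounding box has width 11 and height 8.
An axis-aligned square enclosing the set must have side ≥ max(width, height).
So the minimum side is max(11, 8) = 11.
Area = 11² = 121.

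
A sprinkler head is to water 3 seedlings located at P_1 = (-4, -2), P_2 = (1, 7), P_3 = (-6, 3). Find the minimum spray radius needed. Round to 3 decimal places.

Side lengths²: P_1P_2² = 106, P_1P_3² = 29, P_2P_3² = 65.
Since P_1P_2² = 106 ≥ 65 + 29 = 94, the angle opposite P_1P_2 is not acute, so the smallest enclosing circle has P_1P_2 as diameter.
Centre = midpoint of P_1P_2 = (-1.5, 2.5), r² = 106/4 = 26.5.
r = √(26.5) ≈ 5.148.

5.148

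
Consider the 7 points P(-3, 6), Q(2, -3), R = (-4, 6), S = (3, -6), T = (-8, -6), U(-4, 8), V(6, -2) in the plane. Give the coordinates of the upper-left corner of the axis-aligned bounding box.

(-8, 8)

x-range [-8, 6], y-range [-6, 8].
The upper-left corner is (-8, 8).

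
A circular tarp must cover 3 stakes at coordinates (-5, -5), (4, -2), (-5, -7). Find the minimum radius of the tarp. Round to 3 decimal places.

5.148

Call the three points A, B, C in the order given.
Side lengths²: AB² = 90, AC² = 4, BC² = 106.
Since BC² = 106 ≥ 90 + 4 = 94, the angle opposite BC is not acute, so the smallest enclosing circle has BC as diameter.
Centre = midpoint of BC = (-0.5, -4.5), r² = 106/4 = 26.5.
r = √(26.5) ≈ 5.148.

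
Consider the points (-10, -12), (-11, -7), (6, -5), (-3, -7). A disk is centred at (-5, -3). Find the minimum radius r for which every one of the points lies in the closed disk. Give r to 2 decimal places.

11.18

The required radius is the distance from (-5, -3) to the farthest point.
Squared distances: 106, 52, 125, 20.
Maximum is 125, attained at (6, -5).
r = √125 ≈ 11.18.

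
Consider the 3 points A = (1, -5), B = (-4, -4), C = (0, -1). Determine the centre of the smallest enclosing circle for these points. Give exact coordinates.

Side lengths²: AB² = 26, AC² = 17, BC² = 25.
Since AB² = 26 < 25 + 17 = 42, the triangle is acute, so the smallest enclosing circle is the circumcircle.
Circumcentre = (-49/38, -131/38), r² = 5525/722.
Centre = (-49/38, -131/38).

(-49/38, -131/38)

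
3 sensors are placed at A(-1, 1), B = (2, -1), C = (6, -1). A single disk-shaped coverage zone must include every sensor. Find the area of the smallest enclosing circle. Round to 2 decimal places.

41.63

Side lengths²: AB² = 13, AC² = 53, BC² = 16.
Since AC² = 53 ≥ 16 + 13 = 29, the angle opposite AC is not acute, so the smallest enclosing circle has AC as diameter.
Centre = midpoint of AC = (2.5, 0), r² = 53/4 = 13.25.
Area = π·r² = π·13.25 ≈ 41.63.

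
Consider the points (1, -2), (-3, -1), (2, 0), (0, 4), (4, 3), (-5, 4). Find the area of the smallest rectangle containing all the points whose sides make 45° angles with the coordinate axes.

66

In coordinates u = x + y, v = x − y the rectangle is axis-aligned; the map (x,y)→(u,v) scales areas by 2.
u-values: -1, -4, 2, 4, 7, -1; range = 7 − (-4) = 11.
v-values: 3, -2, 2, -4, 1, -9; range = 3 − (-9) = 12.
Area = (11 × 12) / 2 = 66.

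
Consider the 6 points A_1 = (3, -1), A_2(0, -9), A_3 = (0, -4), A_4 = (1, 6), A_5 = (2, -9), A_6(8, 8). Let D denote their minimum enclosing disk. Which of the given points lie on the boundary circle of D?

The farthest pair is A_2–A_6 with squared distance 353. The circle on this segment as diameter has centre (4, -0.5) and r² = 353/4 = 88.25.
Check A_1: distance² to centre = 1.25 ≤ 88.25, so it lies inside.
All remaining points lie in this disk, and no smaller disk contains both endpoints, so this is the minimum enclosing circle.
The points at distance exactly r from the centre are A_2, A_6 — 2 points.

A_2, A_6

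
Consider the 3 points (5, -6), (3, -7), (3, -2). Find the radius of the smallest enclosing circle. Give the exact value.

2.5

Call the three points A, B, C in the order given.
Side lengths²: AB² = 5, AC² = 20, BC² = 25.
Since BC² = 25 ≥ 20 + 5 = 25, the angle opposite BC is not acute, so the smallest enclosing circle has BC as diameter.
Centre = midpoint of BC = (3, -4.5), r² = 25/4 = 6.25.
r = √(6.25) = 2.5.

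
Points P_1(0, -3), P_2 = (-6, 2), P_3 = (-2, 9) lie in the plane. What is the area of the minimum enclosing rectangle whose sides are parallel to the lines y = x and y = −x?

77

In coordinates u = x + y, v = x − y the rectangle is axis-aligned; the map (x,y)→(u,v) scales areas by 2.
u-values: -3, -4, 7; range = 7 − (-4) = 11.
v-values: 3, -8, -11; range = 3 − (-11) = 14.
Area = (11 × 14) / 2 = 77.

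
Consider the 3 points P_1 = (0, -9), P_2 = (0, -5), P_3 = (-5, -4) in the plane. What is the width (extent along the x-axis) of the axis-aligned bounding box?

max x = 0, min x = -5, so width = 5.

5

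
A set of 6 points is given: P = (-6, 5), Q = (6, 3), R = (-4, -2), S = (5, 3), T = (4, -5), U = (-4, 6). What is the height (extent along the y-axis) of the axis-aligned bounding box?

max y = 6, min y = -5, so height = 11.

11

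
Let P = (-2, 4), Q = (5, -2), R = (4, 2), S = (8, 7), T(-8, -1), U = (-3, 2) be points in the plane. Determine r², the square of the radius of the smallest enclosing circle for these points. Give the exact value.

The minimum enclosing circle of a finite set is fixed by two of the points (as a diameter) or three (as a circumcircle).
The farthest pair is S–T with squared distance 320. The circle on this segment as diameter has centre (0, 3) and r² = 320/4 = 80.
Check P: distance² to centre = 5 ≤ 80, so it lies inside.
All remaining points lie in this disk, and no smaller disk contains both endpoints, so this is the minimum enclosing circle.

80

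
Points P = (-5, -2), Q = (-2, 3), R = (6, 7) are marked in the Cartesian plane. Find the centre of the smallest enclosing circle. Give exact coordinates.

(0.5, 2.5)

Side lengths²: PQ² = 34, PR² = 202, QR² = 80.
Since PR² = 202 ≥ 80 + 34 = 114, the angle opposite PR is not acute, so the smallest enclosing circle has PR as diameter.
Centre = midpoint of PR = (0.5, 2.5), r² = 202/4 = 50.5.
Centre = (0.5, 2.5).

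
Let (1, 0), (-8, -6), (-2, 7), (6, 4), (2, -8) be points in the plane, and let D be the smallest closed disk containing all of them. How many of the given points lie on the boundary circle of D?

By Welzl's lemma the MEC is supported by two points (diametrically opposite) or three points (on a circumcircle).
The farthest pair is (-8, -6)–(6, 4) with squared distance 296. The circle on this segment as diameter has centre (-1, -1) and r² = 296/4 = 74.
Check (1, 0): distance² to centre = 5 ≤ 74, so it lies inside.
All remaining points lie in this disk, and no smaller disk contains both endpoints, so this is the minimum enclosing circle.
The points at distance exactly r from the centre are (-8, -6), (6, 4) — 2 points.

2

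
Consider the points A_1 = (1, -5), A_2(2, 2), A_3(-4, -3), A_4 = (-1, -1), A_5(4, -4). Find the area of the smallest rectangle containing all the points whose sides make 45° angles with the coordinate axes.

49.5

In coordinates u = x + y, v = x − y the rectangle is axis-aligned; the map (x,y)→(u,v) scales areas by 2.
u-values: -4, 4, -7, -2, 0; range = 4 − (-7) = 11.
v-values: 6, 0, -1, 0, 8; range = 8 − (-1) = 9.
Area = (11 × 9) / 2 = 49.5.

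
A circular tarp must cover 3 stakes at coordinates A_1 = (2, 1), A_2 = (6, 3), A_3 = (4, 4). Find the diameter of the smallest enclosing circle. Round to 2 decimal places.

4.47

Side lengths²: A_1A_2² = 20, A_1A_3² = 13, A_2A_3² = 5.
Since A_1A_2² = 20 ≥ 13 + 5 = 18, the angle opposite A_1A_2 is not acute, so the smallest enclosing circle has A_1A_2 as diameter.
Centre = midpoint of A_1A_2 = (4, 2), r² = 20/4 = 5.
Diameter = 2r = 2√5 ≈ 4.47.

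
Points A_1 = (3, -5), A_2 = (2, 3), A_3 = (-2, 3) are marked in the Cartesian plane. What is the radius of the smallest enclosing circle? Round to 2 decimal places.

Side lengths²: A_1A_2² = 65, A_1A_3² = 89, A_2A_3² = 16.
Since A_1A_3² = 89 ≥ 65 + 16 = 81, the angle opposite A_1A_3 is not acute, so the smallest enclosing circle has A_1A_3 as diameter.
Centre = midpoint of A_1A_3 = (0.5, -1), r² = 89/4 = 22.25.
r = √(22.25) ≈ 4.72.

4.72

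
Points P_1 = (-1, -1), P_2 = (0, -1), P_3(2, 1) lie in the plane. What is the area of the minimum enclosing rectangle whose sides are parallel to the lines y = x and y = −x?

In coordinates u = x + y, v = x − y the rectangle is axis-aligned; the map (x,y)→(u,v) scales areas by 2.
u-values: -2, -1, 3; range = 3 − (-2) = 5.
v-values: 0, 1, 1; range = 1 − 0 = 1.
Area = (5 × 1) / 2 = 2.5.

2.5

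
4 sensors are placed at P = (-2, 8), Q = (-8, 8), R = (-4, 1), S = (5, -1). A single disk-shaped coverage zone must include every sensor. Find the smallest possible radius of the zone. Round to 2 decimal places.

The minimum enclosing circle of a finite set is fixed by two of the points (as a diameter) or three (as a circumcircle).
The farthest pair is Q–S with squared distance 250. The circle on this segment as diameter has centre (-1.5, 3.5) and r² = 250/4 = 62.5.
Check P: distance² to centre = 20.5 ≤ 62.5, so it lies inside.
All remaining points lie in this disk, and no smaller disk contains both endpoints, so this is the minimum enclosing circle.
r = √(62.5) ≈ 7.91.

7.91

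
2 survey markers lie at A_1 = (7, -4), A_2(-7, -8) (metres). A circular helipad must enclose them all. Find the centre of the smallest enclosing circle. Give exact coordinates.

The smallest circle enclosing two points has them as diameter endpoints.
Centre = midpoint = (0, -6); r² = |A_1A_2|²/4 = 212/4 = 53.
Centre = (0, -6).

(0, -6)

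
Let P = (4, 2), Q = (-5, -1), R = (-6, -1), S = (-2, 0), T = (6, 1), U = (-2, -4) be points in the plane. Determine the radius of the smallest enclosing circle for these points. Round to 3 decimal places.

6.083

The farthest pair is R–T with squared distance 148. The circle on this segment as diameter has centre (0, 0) and r² = 148/4 = 37.
Check P: distance² to centre = 20 ≤ 37, so it lies inside.
All remaining points lie in this disk, and no smaller disk contains both endpoints, so this is the minimum enclosing circle.
r = √37 ≈ 6.083.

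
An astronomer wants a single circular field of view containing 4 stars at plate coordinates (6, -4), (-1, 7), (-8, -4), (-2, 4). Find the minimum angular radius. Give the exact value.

85/11

A smallest enclosing disk is always determined by at most three of the input points on its boundary.
The minimum enclosing circle is determined by three boundary points: (6, -4), (-1, 7), (-8, -4).
Their circumcentre is (-1, -8/11) with r² = 7225/121.
The farthest remaining point (-2, 4) is at distance² 2825/121 ≤ 7225/121.
r = √(7225/121) = 85/11.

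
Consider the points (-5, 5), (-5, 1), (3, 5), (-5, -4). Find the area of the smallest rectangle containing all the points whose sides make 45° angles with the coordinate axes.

In coordinates u = x + y, v = x − y the rectangle is axis-aligned; the map (x,y)→(u,v) scales areas by 2.
u-values: 0, -4, 8, -9; range = 8 − (-9) = 17.
v-values: -10, -6, -2, -1; range = -1 − (-10) = 9.
Area = (17 × 9) / 2 = 76.5.

76.5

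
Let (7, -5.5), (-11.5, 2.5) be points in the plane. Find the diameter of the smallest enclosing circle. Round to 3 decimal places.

The smallest circle enclosing two points has them as diameter endpoints.
Centre = midpoint = (-2.25, -1.5); r² = |(7, -5.5)−(-11.5, 2.5)|²/4 = 406.25/4 = 101.5625.
Diameter = 2r = 2√(101.5625) ≈ 20.156.

20.156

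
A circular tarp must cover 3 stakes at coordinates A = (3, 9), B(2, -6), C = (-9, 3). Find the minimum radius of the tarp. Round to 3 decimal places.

Side lengths²: AB² = 226, AC² = 180, BC² = 202.
Since AB² = 226 < 202 + 180 = 382, the triangle is acute, so the smallest enclosing circle is the circumcircle.
Circumcentre = (-25/29, 50/29), r² = 57065/841.
r = √(57065/841) ≈ 8.237.

8.237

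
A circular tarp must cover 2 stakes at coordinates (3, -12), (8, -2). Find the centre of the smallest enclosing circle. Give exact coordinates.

The smallest circle enclosing two points has them as diameter endpoints.
Centre = midpoint = (5.5, -7); r² = |(3, -12)−(8, -2)|²/4 = 125/4 = 31.25.
Centre = (5.5, -7).

(5.5, -7)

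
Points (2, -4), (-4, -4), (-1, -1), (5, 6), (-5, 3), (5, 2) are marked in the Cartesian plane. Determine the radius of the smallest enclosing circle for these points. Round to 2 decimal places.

The farthest pair is (-4, -4)–(5, 6) with squared distance 181. The circle on this segment as diameter has centre (0.5, 1) and r² = 181/4 = 45.25.
Check (2, -4): distance² to centre = 27.25 ≤ 45.25, so it lies inside.
All remaining points lie in this disk, and no smaller disk contains both endpoints, so this is the minimum enclosing circle.
r = √(45.25) ≈ 6.73.

6.73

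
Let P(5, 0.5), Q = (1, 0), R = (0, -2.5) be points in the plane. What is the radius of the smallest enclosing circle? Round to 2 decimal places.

2.92

Side lengths²: PQ² = 16.25, PR² = 34, QR² = 7.25.
Since PR² = 34 ≥ 16.25 + 7.25 = 23.5, the angle opposite PR is not acute, so the smallest enclosing circle has PR as diameter.
Centre = midpoint of PR = (2.5, -1), r² = 34/4 = 8.5.
r = √(8.5) ≈ 2.92.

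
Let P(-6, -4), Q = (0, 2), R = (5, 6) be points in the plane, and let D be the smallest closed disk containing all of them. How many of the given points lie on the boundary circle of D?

Side lengths²: PQ² = 72, PR² = 221, QR² = 41.
Since PR² = 221 ≥ 72 + 41 = 113, the angle opposite PR is not acute, so the smallest enclosing circle has PR as diameter.
Centre = midpoint of PR = (-0.5, 1), r² = 221/4 = 55.25.
The points at distance exactly r from the centre are P, R — 2 points.

2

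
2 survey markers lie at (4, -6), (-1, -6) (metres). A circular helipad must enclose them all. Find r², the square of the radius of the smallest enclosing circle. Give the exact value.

6.25

The smallest circle enclosing two points has them as diameter endpoints.
Centre = midpoint = (1.5, -6); r² = |(4, -6)−(-1, -6)|²/4 = 25/4 = 6.25.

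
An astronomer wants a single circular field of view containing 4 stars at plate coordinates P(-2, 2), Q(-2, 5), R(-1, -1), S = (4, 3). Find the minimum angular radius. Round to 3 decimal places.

3.623

A smallest enclosing disk is always determined by at most three of the input points on its boundary.
The minimum enclosing circle is determined by three boundary points: Q, R, S.
Their circumcentre is (15/34, 79/34) with r² = 7585/578.
The farthest remaining point P is at distance² 3505/578 ≤ 7585/578.
r = √(7585/578) ≈ 3.623.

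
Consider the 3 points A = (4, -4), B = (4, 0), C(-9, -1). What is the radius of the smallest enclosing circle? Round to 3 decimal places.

Side lengths²: AB² = 16, AC² = 178, BC² = 170.
Since AC² = 178 < 170 + 16 = 186, the triangle is acute, so the smallest enclosing circle is the circumcircle.
Circumcentre = (-31/13, -2), r² = 7565/169.
r = √(7565/169) ≈ 6.691.

6.691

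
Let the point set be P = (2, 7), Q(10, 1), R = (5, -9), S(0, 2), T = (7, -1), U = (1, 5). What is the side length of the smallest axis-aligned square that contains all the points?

16

The bounding box has width 10 and height 16.
An axis-aligned square enclosing the set must have side ≥ max(width, height).
So the minimum side is max(10, 16) = 16.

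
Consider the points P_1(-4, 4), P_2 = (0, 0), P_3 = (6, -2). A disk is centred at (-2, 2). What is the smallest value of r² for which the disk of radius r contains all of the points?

80

The required radius is the distance from (-2, 2) to the farthest point.
Squared distances: 8, 8, 80.
Maximum is 80, attained at P_3.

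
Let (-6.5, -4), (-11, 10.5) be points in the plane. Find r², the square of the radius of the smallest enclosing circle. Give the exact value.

The smallest circle enclosing two points has them as diameter endpoints.
Centre = midpoint = (-8.75, 3.25); r² = |(-6.5, -4)−(-11, 10.5)|²/4 = 230.5/4 = 57.625.

57.625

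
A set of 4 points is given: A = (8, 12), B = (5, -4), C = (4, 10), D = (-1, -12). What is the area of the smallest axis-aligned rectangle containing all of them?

216

x ranges over [-1, 8], width 9.
y ranges over [-12, 12], height 24.
Area = 9 × 24 = 216.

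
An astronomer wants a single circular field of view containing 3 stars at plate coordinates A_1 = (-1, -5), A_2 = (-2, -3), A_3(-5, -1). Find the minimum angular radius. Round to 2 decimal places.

2.83

Side lengths²: A_1A_2² = 5, A_1A_3² = 32, A_2A_3² = 13.
Since A_1A_3² = 32 ≥ 13 + 5 = 18, the angle opposite A_1A_3 is not acute, so the smallest enclosing circle has A_1A_3 as diameter.
Centre = midpoint of A_1A_3 = (-3, -3), r² = 32/4 = 8.
r = √8 ≈ 2.83.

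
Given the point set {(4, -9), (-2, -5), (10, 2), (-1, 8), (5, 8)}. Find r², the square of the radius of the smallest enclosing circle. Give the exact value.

A smallest enclosing disk is always determined by at most three of the input points on its boundary.
The minimum enclosing circle is determined by three boundary points: (4, -9), (-1, 8), (5, 8).
Their circumcentre is (2, -6/17) with r² = 22765/289.
The farthest remaining point (10, 2) is at distance² 20096/289 ≤ 22765/289.

22765/289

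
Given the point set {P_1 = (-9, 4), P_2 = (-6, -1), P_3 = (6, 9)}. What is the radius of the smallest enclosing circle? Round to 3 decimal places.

Side lengths²: P_1P_2² = 34, P_1P_3² = 250, P_2P_3² = 244.
Since P_1P_3² = 250 < 244 + 34 = 278, the triangle is acute, so the smallest enclosing circle is the circumcircle.
Circumcentre = (-10/9, 16/3), r² = 5185/81.
r = √(5185/81) ≈ 8.001.

8.001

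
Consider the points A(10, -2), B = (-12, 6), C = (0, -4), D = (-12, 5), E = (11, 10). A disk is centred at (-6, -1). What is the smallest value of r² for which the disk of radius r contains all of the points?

410

The required radius is the distance from (-6, -1) to the farthest point.
Squared distances: 257, 85, 45, 72, 410.
Maximum is 410, attained at E.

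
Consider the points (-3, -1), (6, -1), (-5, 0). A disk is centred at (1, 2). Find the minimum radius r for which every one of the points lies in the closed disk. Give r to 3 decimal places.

The required radius is the distance from (1, 2) to the farthest point.
Squared distances: 25, 34, 40.
Maximum is 40, attained at (-5, 0).
r = √40 ≈ 6.325.

6.325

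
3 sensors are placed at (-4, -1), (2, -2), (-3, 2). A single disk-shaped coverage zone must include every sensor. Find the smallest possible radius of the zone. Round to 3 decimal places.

Call the three points A, B, C in the order given.
Side lengths²: AB² = 37, AC² = 10, BC² = 41.
Since BC² = 41 < 37 + 10 = 47, the triangle is acute, so the smallest enclosing circle is the circumcircle.
Circumcentre = (-31/38, -15/38), r² = 7585/722.
r = √(7585/722) ≈ 3.241.

3.241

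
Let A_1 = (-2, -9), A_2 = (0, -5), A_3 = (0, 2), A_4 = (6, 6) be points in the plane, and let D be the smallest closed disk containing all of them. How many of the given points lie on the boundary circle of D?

2

The farthest pair is A_1–A_4 with squared distance 289. The circle on this segment as diameter has centre (2, -1.5) and r² = 289/4 = 72.25.
Check A_2: distance² to centre = 16.25 ≤ 72.25, so it lies inside.
All remaining points lie in this disk, and no smaller disk contains both endpoints, so this is the minimum enclosing circle.
The points at distance exactly r from the centre are A_1, A_4 — 2 points.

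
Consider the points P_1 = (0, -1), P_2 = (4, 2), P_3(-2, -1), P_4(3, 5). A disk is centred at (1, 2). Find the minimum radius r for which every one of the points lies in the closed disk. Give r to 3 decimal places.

The required radius is the distance from (1, 2) to the farthest point.
Squared distances: 10, 9, 18, 13.
Maximum is 18, attained at P_3.
r = √18 ≈ 4.243.

4.243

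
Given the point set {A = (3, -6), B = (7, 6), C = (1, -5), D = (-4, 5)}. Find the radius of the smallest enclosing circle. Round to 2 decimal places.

7.12

The minimum enclosing circle of a finite set is fixed by two of the points (as a diameter) or three (as a circumcircle).
The minimum enclosing circle is determined by three boundary points: A, B, D.
Their circumcentre is (1.90625, 1.03125) with r² = 50.634765625.
The farthest remaining point C is at distance² 37.197265625 ≤ 50.634765625.
r = √(50.634765625) ≈ 7.12.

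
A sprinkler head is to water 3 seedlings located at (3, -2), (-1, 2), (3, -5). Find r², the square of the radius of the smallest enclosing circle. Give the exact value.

16.25

Call the three points A, B, C in the order given.
Side lengths²: AB² = 32, AC² = 9, BC² = 65.
Since BC² = 65 ≥ 32 + 9 = 41, the angle opposite BC is not acute, so the smallest enclosing circle has BC as diameter.
Centre = midpoint of BC = (1, -1.5), r² = 65/4 = 16.25.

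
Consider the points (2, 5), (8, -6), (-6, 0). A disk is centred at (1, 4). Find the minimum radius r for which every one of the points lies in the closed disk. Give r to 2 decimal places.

12.21

The required radius is the distance from (1, 4) to the farthest point.
Squared distances: 2, 149, 65.
Maximum is 149, attained at (8, -6).
r = √149 ≈ 12.21.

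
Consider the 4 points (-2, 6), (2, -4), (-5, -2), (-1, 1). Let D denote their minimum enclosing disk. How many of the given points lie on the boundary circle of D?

A smallest enclosing disk is always determined by at most three of the input points on its boundary.
The minimum enclosing circle is determined by three boundary points: (-2, 6), (2, -4), (-5, -2).
Their circumcentre is (-25/62, 26/31) with r² = 112201/3844.
The farthest remaining point (-1, 1) is at distance² 1469/3844 ≤ 112201/3844.
The points at distance exactly r from the centre are (-2, 6), (2, -4), (-5, -2) — 3 points.

3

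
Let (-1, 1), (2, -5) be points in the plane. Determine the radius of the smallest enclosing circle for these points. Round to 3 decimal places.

3.354

The smallest circle enclosing two points has them as diameter endpoints.
Centre = midpoint = (0.5, -2); r² = |(-1, 1)−(2, -5)|²/4 = 45/4 = 11.25.
r = √(11.25) ≈ 3.354.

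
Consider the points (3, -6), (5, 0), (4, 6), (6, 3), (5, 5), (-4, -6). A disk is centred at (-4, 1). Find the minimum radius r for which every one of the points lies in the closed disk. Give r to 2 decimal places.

The required radius is the distance from (-4, 1) to the farthest point.
Squared distances: 98, 82, 89, 104, 97, 49.
Maximum is 104, attained at (6, 3).
r = √104 ≈ 10.20.

10.20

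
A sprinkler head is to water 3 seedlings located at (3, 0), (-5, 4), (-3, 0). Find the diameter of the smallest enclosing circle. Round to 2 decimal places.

8.94

Call the three points A, B, C in the order given.
Side lengths²: AB² = 80, AC² = 36, BC² = 20.
Since AB² = 80 ≥ 36 + 20 = 56, the angle opposite AB is not acute, so the smallest enclosing circle has AB as diameter.
Centre = midpoint of AB = (-1, 2), r² = 80/4 = 20.
Diameter = 2r = 2√20 ≈ 8.94.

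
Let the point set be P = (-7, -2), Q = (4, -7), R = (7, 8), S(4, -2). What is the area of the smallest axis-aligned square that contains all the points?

The bounding box has width 14 and height 15.
An axis-aligned square enclosing the set must have side ≥ max(width, height).
So the minimum side is max(14, 15) = 15.
Area = 15² = 225.

225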